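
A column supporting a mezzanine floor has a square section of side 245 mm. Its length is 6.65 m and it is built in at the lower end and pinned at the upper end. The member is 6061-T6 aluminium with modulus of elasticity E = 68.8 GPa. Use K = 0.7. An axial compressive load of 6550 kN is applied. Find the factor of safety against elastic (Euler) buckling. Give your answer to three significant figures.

n ≈ 1.44

I = a⁴/12 = 245⁴/12 = 3.003×10^8 mm⁴
I = 3.003×10^8 mm⁴ = 3.003×10^-4 m⁴
Effective length L_e = K·L = 0.7 × 6.65 = 4.655 m
P_cr = π²EI / L_e² = π² × 68.8×10⁹ × 3.003×10^-4 / 4.655² = 9.409×10^6 N
Factor of safety n = P_cr / P = 9408.7 / 6550 = 1.44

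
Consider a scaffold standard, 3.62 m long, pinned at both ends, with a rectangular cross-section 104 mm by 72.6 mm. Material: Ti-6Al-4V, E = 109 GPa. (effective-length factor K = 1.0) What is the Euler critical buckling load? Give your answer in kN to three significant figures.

P_cr ≈ 272 kN

Buckling occurs about the weak axis: I_min = h·b³/12 with b = 72.6 mm (the shorter side).
I_min = 104×72.6³/12 = 3.316×10^6 mm⁴
I = 3.316×10^6 mm⁴ = 3.316×10^-6 m⁴
Effective length L_e = K·L = 1 × 3.62 = 3.620 m
P_cr = π²EI / L_e² = π² × 109×10⁹ × 3.316×10^-6 / 3.620² = 2.723×10^5 N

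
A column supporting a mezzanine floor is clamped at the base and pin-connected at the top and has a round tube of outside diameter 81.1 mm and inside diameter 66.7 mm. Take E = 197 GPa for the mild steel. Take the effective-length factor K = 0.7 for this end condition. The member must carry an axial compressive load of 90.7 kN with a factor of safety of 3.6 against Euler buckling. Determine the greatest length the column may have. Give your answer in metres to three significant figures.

d_o = 81.1 mm, d_i = 66.7 mm
I = π(d_o⁴ − d_i⁴)/64 = π(81.1⁴ − 66.70⁴)/64 = 1.152×10^6 mm⁴
I = 1.152×10^-6 m⁴
Required critical load P_cr = n·P = 3.6 × 90.7 = 326.5 kN = 3.265×10^5 N
From P_cr = π²EI/(K·L)²:  L = (1/K)·√(π²EI/P_cr) = (1/0.7)·√(π²×1.97×10^11×1.152×10^-6/3.265×10^5)
L = 3.74 m

L_max ≈ 3.74 m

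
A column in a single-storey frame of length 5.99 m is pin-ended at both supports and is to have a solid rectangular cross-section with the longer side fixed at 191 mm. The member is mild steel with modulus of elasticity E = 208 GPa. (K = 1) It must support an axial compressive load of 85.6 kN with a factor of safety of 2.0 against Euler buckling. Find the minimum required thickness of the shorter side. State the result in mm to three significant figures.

Required P_cr = n·P = 2.0 × 85.6 = 171.2 kN
L_e = K·L = 1 × 5.99 = 5.990 m
Required I = P_cr·L_e²/(π²E) = 1.712×10^5 × 5.990² / (π² × 2.08×10^11) = 2.992×10^-6 m⁴
I_req = 2.992×10^6 mm⁴
Rectangle, weak axis: I_min = h·b³/12 with h = 191 mm fixed  ⇒  b = (12I/h)^(1/3) = 57.3 mm

b ≈ 57.3 mm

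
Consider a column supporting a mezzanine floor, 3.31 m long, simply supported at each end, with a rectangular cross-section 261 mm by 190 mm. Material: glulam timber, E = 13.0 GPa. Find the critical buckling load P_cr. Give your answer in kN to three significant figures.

Buckling occurs about the weak axis: I_min = h·b³/12 with b = 190 mm (the shorter side).
I_min = 261×190³/12 = 1.492×10^8 mm⁴
I = 1.492×10^8 mm⁴ = 1.492×10^-4 m⁴
Effective length L_e = K·L = 1 × 3.31 = 3.310 m
P_cr = π²EI / L_e² = π² × 13.0×10⁹ × 1.492×10^-4 / 3.310² = 1.747×10^6 N

P_cr ≈ 1750 kN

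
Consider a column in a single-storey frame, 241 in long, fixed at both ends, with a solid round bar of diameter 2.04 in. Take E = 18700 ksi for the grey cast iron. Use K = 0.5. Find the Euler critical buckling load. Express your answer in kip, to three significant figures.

P_cr ≈ 10.8 kip

I = πd⁴/64 = π×2.04⁴/64 = 0.8501 in⁴
Effective length L_e = K·L = 0.5 × 241 = 120.5 in
P_cr = π²EI / L_e² = π² × 18700×10³ × 0.8501 / 120.5² = 1.081×10^4 lb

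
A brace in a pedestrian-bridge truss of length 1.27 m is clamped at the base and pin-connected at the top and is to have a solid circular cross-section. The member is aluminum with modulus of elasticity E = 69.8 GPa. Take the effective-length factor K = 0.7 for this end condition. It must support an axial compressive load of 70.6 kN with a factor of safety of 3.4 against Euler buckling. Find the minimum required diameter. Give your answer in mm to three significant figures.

d ≈ 48.7 mm

Required P_cr = n·P = 3.4 × 70.6 = 240.0 kN
L_e = K·L = 0.7 × 1.27 = 0.8890 m
Required I = P_cr·L_e²/(π²E) = 2.400×10^5 × 0.8890² / (π² × 6.98×10^10) = 2.754×10^-7 m⁴
I_req = 2.754×10^5 mm⁴
Solid circle: I = πd⁴/64  ⇒  d = (64I/π)^(1/4) = (64×2.754×10^5/π)^(1/4) = 48.7 mm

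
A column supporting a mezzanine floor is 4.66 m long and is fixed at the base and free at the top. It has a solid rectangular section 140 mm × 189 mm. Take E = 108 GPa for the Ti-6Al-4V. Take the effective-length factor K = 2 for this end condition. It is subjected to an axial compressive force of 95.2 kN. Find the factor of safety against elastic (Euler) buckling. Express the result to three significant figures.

Buckling occurs about the weak axis: I_min = h·b³/12 with b = 140 mm (the shorter side).
I_min = 189×140³/12 = 4.322×10^7 mm⁴
I = 4.322×10^7 mm⁴ = 4.322×10^-5 m⁴
Effective length L_e = K·L = 2 × 4.66 = 9.320 m
P_cr = π²EI / L_e² = π² × 108×10⁹ × 4.322×10^-5 / 9.320² = 5.303×10^5 N
Factor of safety n = P_cr / P = 530.34 / 95.2 = 5.57

n ≈ 5.57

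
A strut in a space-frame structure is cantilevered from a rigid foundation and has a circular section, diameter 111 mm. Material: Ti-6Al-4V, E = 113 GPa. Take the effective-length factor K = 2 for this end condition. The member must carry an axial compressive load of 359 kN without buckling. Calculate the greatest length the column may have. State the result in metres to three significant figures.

L_max ≈ 2.41 m

I = πd⁴/64 = π×111⁴/64 = 7.452×10^6 mm⁴
I = 7.452×10^-6 m⁴
At the buckling limit P_cr = P = 3.590×10^5 N
From P_cr = π²EI/(K·L)²:  L = (1/K)·√(π²EI/P_cr) = (1/2)·√(π²×1.13×10^11×7.452×10^-6/3.590×10^5)
L = 2.41 m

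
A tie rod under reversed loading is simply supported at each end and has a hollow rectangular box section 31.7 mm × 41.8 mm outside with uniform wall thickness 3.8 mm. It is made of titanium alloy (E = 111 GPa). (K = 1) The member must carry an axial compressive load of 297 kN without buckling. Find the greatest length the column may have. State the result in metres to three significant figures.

Inner dimensions: h_i = 41.8 − 2×3.8 = 34.20 mm, b_i = 31.7 − 2×3.8 = 24.10 mm
Weak-axis I_min = (h_o·b_o³ − h_i·b_i³)/12 with b_o = 31.7, b_i = 24.10 mm (shorter outer/inner sides).
I_min = (41.8×31.7³ − 34.20×24.10³)/12 = 7.107×10^4 mm⁴
I = 7.107×10^-8 m⁴
At the buckling limit P_cr = P = 2.970×10^5 N
From P_cr = π²EI/(K·L)²:  L = (1/K)·√(π²EI/P_cr) = (1/1)·√(π²×1.11×10^11×7.107×10^-8/2.970×10^5)
L = 0.512 m

L_max ≈ 0.512 m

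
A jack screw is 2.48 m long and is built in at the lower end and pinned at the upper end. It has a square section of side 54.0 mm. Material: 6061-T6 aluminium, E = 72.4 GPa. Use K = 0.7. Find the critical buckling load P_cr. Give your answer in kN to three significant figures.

I = a⁴/12 = 54.0⁴/12 = 7.086×10^5 mm⁴
I = 7.086×10^5 mm⁴ = 7.086×10^-7 m⁴
Effective length L_e = K·L = 0.7 × 2.48 = 1.736 m
P_cr = π²EI / L_e² = π² × 72.4×10⁹ × 7.086×10^-7 / 1.736² = 1.680×10^5 N

P_cr ≈ 168 kN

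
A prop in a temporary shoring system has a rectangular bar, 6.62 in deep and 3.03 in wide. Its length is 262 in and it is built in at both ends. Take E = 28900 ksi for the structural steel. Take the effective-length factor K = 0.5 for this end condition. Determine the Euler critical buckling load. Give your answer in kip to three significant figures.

P_cr ≈ 255 kip

Buckling occurs about the weak axis: I_min = h·b³/12 with b = 3.03 in (the shorter side).
I_min = 6.62×3.03³/12 = 15.35 in⁴
Effective length L_e = K·L = 0.5 × 262 = 131.0 in
P_cr = π²EI / L_e² = π² × 28900×10³ × 15.35 / 131.0² = 2.551×10^5 lb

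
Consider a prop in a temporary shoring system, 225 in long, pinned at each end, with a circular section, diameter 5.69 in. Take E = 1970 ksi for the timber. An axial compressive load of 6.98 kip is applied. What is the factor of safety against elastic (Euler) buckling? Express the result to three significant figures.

n ≈ 2.83

I = πd⁴/64 = π×5.69⁴/64 = 51.45 in⁴
Effective length L_e = K·L = 1 × 225 = 225.0 in
P_cr = π²EI / L_e² = π² × 1970×10³ × 51.45 / 225.0² = 1.976×10^4 lb
Factor of safety n = P_cr / P = 19.761 / 6.98 = 2.83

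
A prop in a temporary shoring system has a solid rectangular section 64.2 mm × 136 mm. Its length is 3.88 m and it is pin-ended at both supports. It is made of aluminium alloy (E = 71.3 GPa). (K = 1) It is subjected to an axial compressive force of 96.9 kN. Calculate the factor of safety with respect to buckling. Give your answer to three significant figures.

Buckling occurs about the weak axis: I_min = h·b³/12 with b = 64.2 mm (the shorter side).
I_min = 136×64.2³/12 = 2.999×10^6 mm⁴
I = 2.999×10^6 mm⁴ = 2.999×10^-6 m⁴
Effective length L_e = K·L = 1 × 3.88 = 3.880 m
P_cr = π²EI / L_e² = π² × 71.3×10⁹ × 2.999×10^-6 / 3.880² = 1.402×10^5 N
Factor of safety n = P_cr / P = 140.18 / 96.9 = 1.45

n ≈ 1.45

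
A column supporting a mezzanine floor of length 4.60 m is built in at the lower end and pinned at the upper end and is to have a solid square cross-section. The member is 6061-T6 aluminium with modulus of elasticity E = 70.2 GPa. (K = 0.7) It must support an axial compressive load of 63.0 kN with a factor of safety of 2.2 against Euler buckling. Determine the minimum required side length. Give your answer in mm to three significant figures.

a ≈ 70.6 mm

Required P_cr = n·P = 2.2 × 63.0 = 138.6 kN
L_e = K·L = 0.7 × 4.60 = 3.220 m
Required I = P_cr·L_e²/(π²E) = 1.386×10^5 × 3.220² / (π² × 7.02×10^10) = 2.074×10^-6 m⁴
I_req = 2.074×10^6 mm⁴
Solid square: I = a⁴/12  ⇒  a = (12I)^(1/4) = (12×2.074×10^6)^(1/4) = 70.6 mm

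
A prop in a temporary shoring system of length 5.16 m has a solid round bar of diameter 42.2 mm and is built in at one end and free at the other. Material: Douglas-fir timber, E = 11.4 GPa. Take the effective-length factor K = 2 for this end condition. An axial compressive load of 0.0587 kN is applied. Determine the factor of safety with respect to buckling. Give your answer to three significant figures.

n ≈ 2.80

I = πd⁴/64 = π×42.2⁴/64 = 1.557×10^5 mm⁴
I = 1.557×10^5 mm⁴ = 1.557×10^-7 m⁴
Effective length L_e = K·L = 2 × 5.16 = 10.32 m
P_cr = π²EI / L_e² = π² × 11.4×10⁹ × 1.557×10^-7 / 10.32² = 164.5 N
Factor of safety n = P_cr / P = 0.16446 / 0.0587 = 2.80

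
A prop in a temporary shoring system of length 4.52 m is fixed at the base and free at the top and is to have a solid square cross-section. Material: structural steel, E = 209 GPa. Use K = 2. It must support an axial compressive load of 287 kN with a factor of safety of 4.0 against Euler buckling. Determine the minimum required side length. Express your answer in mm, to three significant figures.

a ≈ 153 mm

Required P_cr = n·P = 4.0 × 287 = 1148 kN
L_e = K·L = 2 × 4.52 = 9.040 m
Required I = P_cr·L_e²/(π²E) = 1.148×10^6 × 9.040² / (π² × 2.09×10^11) = 4.548×10^-5 m⁴
I_req = 4.548×10^7 mm⁴
Solid square: I = a⁴/12  ⇒  a = (12I)^(1/4) = (12×4.548×10^7)^(1/4) = 153 mm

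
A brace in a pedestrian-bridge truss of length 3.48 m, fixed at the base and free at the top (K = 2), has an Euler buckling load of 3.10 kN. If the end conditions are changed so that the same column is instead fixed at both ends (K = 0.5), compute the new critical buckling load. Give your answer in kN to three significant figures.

P_cr ≈ 49.6 kN

P_cr ∝ 1/K², so P_cr,new = P_cr,old × (K_old/K_new)² = 3.10 × (2/0.5)²
= 3.10 × 16.00 = 49.6 kN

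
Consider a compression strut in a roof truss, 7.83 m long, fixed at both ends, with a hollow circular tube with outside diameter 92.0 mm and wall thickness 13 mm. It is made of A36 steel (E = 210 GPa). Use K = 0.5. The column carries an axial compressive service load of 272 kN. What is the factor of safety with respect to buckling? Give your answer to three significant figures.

n ≈ 1.29

Inner diameter d_i = 92.0 − 2×13 = 66.00 mm
I = π(d_o⁴ − d_i⁴)/64 = π(92.0⁴ − 66.00⁴)/64 = 2.585×10^6 mm⁴
I = 2.585×10^6 mm⁴ = 2.585×10^-6 m⁴
Effective length L_e = K·L = 0.5 × 7.83 = 3.915 m
P_cr = π²EI / L_e² = π² × 210×10⁹ × 2.585×10^-6 / 3.915² = 3.496×10^5 N
Factor of safety n = P_cr / P = 349.58 / 272 = 1.29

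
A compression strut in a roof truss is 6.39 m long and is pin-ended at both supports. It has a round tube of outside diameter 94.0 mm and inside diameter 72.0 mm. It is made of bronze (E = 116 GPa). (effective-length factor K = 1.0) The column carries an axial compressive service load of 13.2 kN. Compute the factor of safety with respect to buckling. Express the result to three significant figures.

n ≈ 5.34

d_o = 94.0 mm, d_i = 72.0 mm
I = π(d_o⁴ − d_i⁴)/64 = π(94.0⁴ − 72.00⁴)/64 = 2.513×10^6 mm⁴
I = 2.513×10^6 mm⁴ = 2.513×10^-6 m⁴
Effective length L_e = K·L = 1 × 6.39 = 6.390 m
P_cr = π²EI / L_e² = π² × 116×10⁹ × 2.513×10^-6 / 6.390² = 7.047×10^4 N
Factor of safety n = P_cr / P = 70.470 / 13.2 = 5.34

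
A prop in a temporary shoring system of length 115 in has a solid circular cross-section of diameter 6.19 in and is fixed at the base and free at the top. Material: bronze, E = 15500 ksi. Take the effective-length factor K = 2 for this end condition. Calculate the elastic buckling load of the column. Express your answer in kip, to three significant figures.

I = πd⁴/64 = π×6.19⁴/64 = 72.07 in⁴
Effective length L_e = K·L = 2 × 115 = 230.0 in
P_cr = π²EI / L_e² = π² × 15500×10³ × 72.07 / 230.0² = 2.084×10^5 lb

P_cr ≈ 208 kip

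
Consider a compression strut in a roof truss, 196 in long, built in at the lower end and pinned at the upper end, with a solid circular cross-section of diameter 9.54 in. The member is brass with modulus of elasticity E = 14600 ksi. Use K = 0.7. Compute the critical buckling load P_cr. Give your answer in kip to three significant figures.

P_cr ≈ 3110 kip

I = πd⁴/64 = π×9.54⁴/64 = 406.6 in⁴
Effective length L_e = K·L = 0.7 × 196 = 137.2 in
P_cr = π²EI / L_e² = π² × 14600×10³ × 406.6 / 137.2² = 3.112×10^6 lb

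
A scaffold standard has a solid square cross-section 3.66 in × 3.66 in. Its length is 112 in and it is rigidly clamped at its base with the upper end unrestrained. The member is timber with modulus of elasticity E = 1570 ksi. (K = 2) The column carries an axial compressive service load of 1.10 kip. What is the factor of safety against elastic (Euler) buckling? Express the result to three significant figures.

n ≈ 4.20

I = a⁴/12 = 3.66⁴/12 = 14.95 in⁴
Effective length L_e = K·L = 2 × 112 = 224.0 in
P_cr = π²EI / L_e² = π² × 1570×10³ × 14.95 / 224.0² = 4.618×10^3 lb
Factor of safety n = P_cr / P = 4.6179 / 1.10 = 4.20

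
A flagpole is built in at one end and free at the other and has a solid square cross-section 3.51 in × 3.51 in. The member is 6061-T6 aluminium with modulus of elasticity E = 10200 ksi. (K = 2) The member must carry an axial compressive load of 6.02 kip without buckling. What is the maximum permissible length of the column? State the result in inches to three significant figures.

L_max ≈ 230 in

I = a⁴/12 = 3.51⁴/12 = 12.65 in⁴
At the buckling limit P_cr = P = 6.020×10^3 lb
From P_cr = π²EI/(K·L)²:  L = (1/K)·√(π²EI/P_cr) = (1/2)·√(π²×1.02×10^7×12.65/6.020×10^3)
L = 230 in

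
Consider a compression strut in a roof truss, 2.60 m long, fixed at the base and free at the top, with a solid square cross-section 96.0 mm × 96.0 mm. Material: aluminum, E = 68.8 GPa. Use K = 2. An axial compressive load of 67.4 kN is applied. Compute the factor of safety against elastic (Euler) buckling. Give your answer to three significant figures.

n ≈ 2.64

I = a⁴/12 = 96.0⁴/12 = 7.078×10^6 mm⁴
I = 7.078×10^6 mm⁴ = 7.078×10^-6 m⁴
Effective length L_e = K·L = 2 × 2.60 = 5.200 m
P_cr = π²EI / L_e² = π² × 68.8×10⁹ × 7.078×10^-6 / 5.200² = 1.777×10^5 N
Factor of safety n = P_cr / P = 177.74 / 67.4 = 2.64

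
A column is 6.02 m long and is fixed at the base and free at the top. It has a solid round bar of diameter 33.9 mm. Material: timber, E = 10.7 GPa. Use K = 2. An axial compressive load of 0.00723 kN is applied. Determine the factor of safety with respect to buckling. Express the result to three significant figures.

n ≈ 6.53

I = πd⁴/64 = π×33.9⁴/64 = 6.483×10^4 mm⁴
I = 6.483×10^4 mm⁴ = 6.483×10^-8 m⁴
Effective length L_e = K·L = 2 × 6.02 = 12.04 m
P_cr = π²EI / L_e² = π² × 10.7×10⁹ × 6.483×10^-8 / 12.04² = 47.23 N
Factor of safety n = P_cr / P = 0.047228 / 0.00723 = 6.53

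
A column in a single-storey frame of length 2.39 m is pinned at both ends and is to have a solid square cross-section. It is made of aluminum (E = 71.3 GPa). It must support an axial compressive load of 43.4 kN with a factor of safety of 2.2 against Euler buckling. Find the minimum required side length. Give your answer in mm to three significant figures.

Required P_cr = n·P = 2.2 × 43.4 = 95.48 kN
L_e = K·L = 1 × 2.39 = 2.390 m
Required I = P_cr·L_e²/(π²E) = 9.548×10^4 × 2.390² / (π² × 7.13×10^10) = 7.750×10^-7 m⁴
I_req = 7.750×10^5 mm⁴
Solid square: I = a⁴/12  ⇒  a = (12I)^(1/4) = (12×7.750×10^5)^(1/4) = 55.2 mm

a ≈ 55.2 mm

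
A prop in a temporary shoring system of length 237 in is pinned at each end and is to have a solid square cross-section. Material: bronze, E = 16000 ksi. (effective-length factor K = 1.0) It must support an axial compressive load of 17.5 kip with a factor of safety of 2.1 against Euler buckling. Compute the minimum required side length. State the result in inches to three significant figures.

a ≈ 3.54 in

Required P_cr = n·P = 2.1 × 17.5 = 36.75 kip
L_e = K·L = 1 × 237 = 237.0 in
Required I = P_cr·L_e²/(π²E) = 3.675×10^4 × 237.0² / (π² × 1.60×10^7) = 13.07 in⁴
Solid square: I = a⁴/12  ⇒  a = (12I)^(1/4) = (12×13.07)^(1/4) = 3.54 in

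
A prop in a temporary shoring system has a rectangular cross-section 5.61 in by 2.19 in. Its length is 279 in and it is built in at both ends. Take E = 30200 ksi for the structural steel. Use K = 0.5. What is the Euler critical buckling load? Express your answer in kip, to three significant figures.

P_cr ≈ 75.2 kip

Buckling occurs about the weak axis: I_min = h·b³/12 with b = 2.19 in (the shorter side).
I_min = 5.61×2.19³/12 = 4.910 in⁴
Effective length L_e = K·L = 0.5 × 279 = 139.5 in
P_cr = π²EI / L_e² = π² × 30200×10³ × 4.910 / 139.5² = 7.521×10^4 lb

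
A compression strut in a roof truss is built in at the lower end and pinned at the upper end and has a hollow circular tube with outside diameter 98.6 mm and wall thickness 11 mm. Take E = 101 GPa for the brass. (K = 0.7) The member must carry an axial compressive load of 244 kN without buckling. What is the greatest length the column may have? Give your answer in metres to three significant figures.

Inner diameter d_i = 98.6 − 2×11 = 76.60 mm
I = π(d_o⁴ − d_i⁴)/64 = π(98.6⁴ − 76.60⁴)/64 = 2.950×10^6 mm⁴
I = 2.950×10^-6 m⁴
At the buckling limit P_cr = P = 2.440×10^5 N
From P_cr = π²EI/(K·L)²:  L = (1/K)·√(π²EI/P_cr) = (1/0.7)·√(π²×1.01×10^11×2.950×10^-6/2.440×10^5)
L = 4.96 m

L_max ≈ 4.96 m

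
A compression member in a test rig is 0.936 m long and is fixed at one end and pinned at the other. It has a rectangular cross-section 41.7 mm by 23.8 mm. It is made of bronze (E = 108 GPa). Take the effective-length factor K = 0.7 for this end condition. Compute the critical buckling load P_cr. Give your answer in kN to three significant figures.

P_cr ≈ 116 kN

Buckling occurs about the weak axis: I_min = h·b³/12 with b = 23.8 mm (the shorter side).
I_min = 41.7×23.8³/12 = 4.685×10^4 mm⁴
I = 4.685×10^4 mm⁴ = 4.685×10^-8 m⁴
Effective length L_e = K·L = 0.7 × 0.936 = 0.6552 m
P_cr = π²EI / L_e² = π² × 108×10⁹ × 4.685×10^-8 / 0.6552² = 1.163×10^5 N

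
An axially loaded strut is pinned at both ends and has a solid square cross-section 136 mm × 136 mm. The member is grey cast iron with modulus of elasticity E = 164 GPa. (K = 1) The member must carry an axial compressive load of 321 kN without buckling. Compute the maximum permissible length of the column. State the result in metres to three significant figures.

L_max ≈ 12.0 m

I = a⁴/12 = 136⁴/12 = 2.851×10^7 mm⁴
I = 2.851×10^-5 m⁴
At the buckling limit P_cr = P = 3.210×10^5 N
From P_cr = π²EI/(K·L)²:  L = (1/K)·√(π²EI/P_cr) = (1/1)·√(π²×1.64×10^11×2.851×10^-5/3.210×10^5)
L = 12.0 m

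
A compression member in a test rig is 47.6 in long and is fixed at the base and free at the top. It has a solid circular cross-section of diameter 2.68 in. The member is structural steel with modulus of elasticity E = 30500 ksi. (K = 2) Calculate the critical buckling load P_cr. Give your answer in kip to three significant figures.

I = πd⁴/64 = π×2.68⁴/64 = 2.532 in⁴
Effective length L_e = K·L = 2 × 47.6 = 95.20 in
P_cr = π²EI / L_e² = π² × 30500×10³ × 2.532 / 95.20² = 8.411×10^4 lb

P_cr ≈ 84.1 kip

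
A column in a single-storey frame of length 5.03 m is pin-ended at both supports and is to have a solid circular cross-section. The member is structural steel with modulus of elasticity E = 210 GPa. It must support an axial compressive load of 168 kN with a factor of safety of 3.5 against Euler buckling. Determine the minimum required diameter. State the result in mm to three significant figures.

d ≈ 110 mm

Required P_cr = n·P = 3.5 × 168 = 588.0 kN
L_e = K·L = 1 × 5.03 = 5.030 m
Required I = P_cr·L_e²/(π²E) = 5.880×10^5 × 5.030² / (π² × 2.10×10^11) = 7.178×10^-6 m⁴
I_req = 7.178×10^6 mm⁴
Solid circle: I = πd⁴/64  ⇒  d = (64I/π)^(1/4) = (64×7.178×10^6/π)^(1/4) = 110 mm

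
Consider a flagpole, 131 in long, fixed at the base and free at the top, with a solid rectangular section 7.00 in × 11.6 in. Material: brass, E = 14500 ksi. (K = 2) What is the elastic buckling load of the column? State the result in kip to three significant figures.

Buckling occurs about the weak axis: I_min = h·b³/12 with b = 7.00 in (the shorter side).
I_min = 11.6×7.00³/12 = 331.6 in⁴
Effective length L_e = K·L = 2 × 131 = 262.0 in
P_cr = π²EI / L_e² = π² × 14500×10³ × 331.6 / 262.0² = 6.913×10^5 lb

P_cr ≈ 691 kip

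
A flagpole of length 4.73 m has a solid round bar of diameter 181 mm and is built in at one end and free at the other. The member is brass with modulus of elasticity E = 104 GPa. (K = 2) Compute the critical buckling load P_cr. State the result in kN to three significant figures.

I = πd⁴/64 = π×181⁴/64 = 5.268×10^7 mm⁴
I = 5.268×10^7 mm⁴ = 5.268×10^-5 m⁴
Effective length L_e = K·L = 2 × 4.73 = 9.460 m
P_cr = π²EI / L_e² = π² × 104×10⁹ × 5.268×10^-5 / 9.460² = 6.043×10^5 N

P_cr ≈ 604 kN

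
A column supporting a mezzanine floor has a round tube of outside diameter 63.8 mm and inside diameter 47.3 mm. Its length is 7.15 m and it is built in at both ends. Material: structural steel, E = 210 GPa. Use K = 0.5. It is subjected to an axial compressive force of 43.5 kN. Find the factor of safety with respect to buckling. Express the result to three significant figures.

d_o = 63.8 mm, d_i = 47.3 mm
I = π(d_o⁴ − d_i⁴)/64 = π(63.8⁴ − 47.30⁴)/64 = 5.676×10^5 mm⁴
I = 5.676×10^5 mm⁴ = 5.676×10^-7 m⁴
Effective length L_e = K·L = 0.5 × 7.15 = 3.575 m
P_cr = π²EI / L_e² = π² × 210×10⁹ × 5.676×10^-7 / 3.575² = 9.205×10^4 N
Factor of safety n = P_cr / P = 92.047 / 43.5 = 2.12

n ≈ 2.12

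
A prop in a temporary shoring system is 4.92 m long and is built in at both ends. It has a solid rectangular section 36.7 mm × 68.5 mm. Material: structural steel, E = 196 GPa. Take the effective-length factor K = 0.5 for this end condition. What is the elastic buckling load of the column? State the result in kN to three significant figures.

P_cr ≈ 90.2 kN

Buckling occurs about the weak axis: I_min = h·b³/12 with b = 36.7 mm (the shorter side).
I_min = 68.5×36.7³/12 = 2.822×10^5 mm⁴
I = 2.822×10^5 mm⁴ = 2.822×10^-7 m⁴
Effective length L_e = K·L = 0.5 × 4.92 = 2.460 m
P_cr = π²EI / L_e² = π² × 196×10⁹ × 2.822×10^-7 / 2.460² = 9.020×10^4 N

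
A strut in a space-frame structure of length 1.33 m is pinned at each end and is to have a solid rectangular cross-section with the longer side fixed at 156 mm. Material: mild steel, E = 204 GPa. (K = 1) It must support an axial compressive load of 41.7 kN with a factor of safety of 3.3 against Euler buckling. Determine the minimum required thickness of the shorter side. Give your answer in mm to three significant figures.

Required P_cr = n·P = 3.3 × 41.7 = 137.6 kN
L_e = K·L = 1 × 1.33 = 1.330 m
Required I = P_cr·L_e²/(π²E) = 1.376×10^5 × 1.330² / (π² × 2.04×10^11) = 1.209×10^-7 m⁴
I_req = 1.209×10^5 mm⁴
Rectangle, weak axis: I_min = h·b³/12 with h = 156 mm fixed  ⇒  b = (12I/h)^(1/3) = 21.0 mm

b ≈ 21.0 mm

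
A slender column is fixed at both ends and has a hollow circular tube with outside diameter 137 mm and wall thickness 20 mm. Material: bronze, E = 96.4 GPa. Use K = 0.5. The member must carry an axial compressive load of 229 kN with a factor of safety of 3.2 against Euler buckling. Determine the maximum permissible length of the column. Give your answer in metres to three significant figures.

Inner diameter d_i = 137 − 2×20 = 97.00 mm
I = π(d_o⁴ − d_i⁴)/64 = π(137⁴ − 97.00⁴)/64 = 1.295×10^7 mm⁴
I = 1.295×10^-5 m⁴
Required critical load P_cr = n·P = 3.2 × 229 = 732.8 kN = 7.328×10^5 N
From P_cr = π²EI/(K·L)²:  L = (1/K)·√(π²EI/P_cr) = (1/0.5)·√(π²×9.64×10^10×1.295×10^-5/7.328×10^5)
L = 8.20 m

L_max ≈ 8.20 m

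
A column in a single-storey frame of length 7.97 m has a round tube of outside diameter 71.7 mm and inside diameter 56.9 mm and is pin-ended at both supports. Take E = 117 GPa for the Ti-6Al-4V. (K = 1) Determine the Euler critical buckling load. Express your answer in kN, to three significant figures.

P_cr ≈ 14.2 kN

d_o = 71.7 mm, d_i = 56.9 mm
I = π(d_o⁴ − d_i⁴)/64 = π(71.7⁴ − 56.90⁴)/64 = 7.828×10^5 mm⁴
I = 7.828×10^5 mm⁴ = 7.828×10^-7 m⁴
Effective length L_e = K·L = 1 × 7.97 = 7.970 m
P_cr = π²EI / L_e² = π² × 117×10⁹ × 7.828×10^-7 / 7.970² = 1.423×10^4 N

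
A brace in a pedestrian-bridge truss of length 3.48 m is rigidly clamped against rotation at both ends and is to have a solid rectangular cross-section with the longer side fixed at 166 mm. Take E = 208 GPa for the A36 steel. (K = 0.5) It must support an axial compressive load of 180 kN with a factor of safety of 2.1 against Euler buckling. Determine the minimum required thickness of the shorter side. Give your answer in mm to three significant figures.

Required P_cr = n·P = 2.1 × 180 = 378.0 kN
L_e = K·L = 0.5 × 3.48 = 1.740 m
Required I = P_cr·L_e²/(π²E) = 3.780×10^5 × 1.740² / (π² × 2.08×10^11) = 5.575×10^-7 m⁴
I_req = 5.575×10^5 mm⁴
Rectangle, weak axis: I_min = h·b³/12 with h = 166 mm fixed  ⇒  b = (12I/h)^(1/3) = 34.3 mm

b ≈ 34.3 mm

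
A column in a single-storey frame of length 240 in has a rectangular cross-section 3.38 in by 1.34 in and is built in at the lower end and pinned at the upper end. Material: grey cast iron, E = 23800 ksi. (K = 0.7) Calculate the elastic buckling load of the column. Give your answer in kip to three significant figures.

P_cr ≈ 5.64 kip

Buckling occurs about the weak axis: I_min = h·b³/12 with b = 1.34 in (the shorter side).
I_min = 3.38×1.34³/12 = 0.6777 in⁴
Effective length L_e = K·L = 0.7 × 240 = 168.0 in
P_cr = π²EI / L_e² = π² × 23800×10³ × 0.6777 / 168.0² = 5.640×10^3 lb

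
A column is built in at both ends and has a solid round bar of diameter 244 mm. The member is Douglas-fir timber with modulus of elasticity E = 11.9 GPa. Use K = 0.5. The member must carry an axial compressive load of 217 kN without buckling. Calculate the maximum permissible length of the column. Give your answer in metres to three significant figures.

I = πd⁴/64 = π×244⁴/64 = 1.740×10^8 mm⁴
I = 1.740×10^-4 m⁴
At the buckling limit P_cr = P = 2.170×10^5 N
From P_cr = π²EI/(K·L)²:  L = (1/K)·√(π²EI/P_cr) = (1/0.5)·√(π²×1.19×10^10×1.740×10^-4/2.170×10^5)
L = 19.4 m

L_max ≈ 19.4 m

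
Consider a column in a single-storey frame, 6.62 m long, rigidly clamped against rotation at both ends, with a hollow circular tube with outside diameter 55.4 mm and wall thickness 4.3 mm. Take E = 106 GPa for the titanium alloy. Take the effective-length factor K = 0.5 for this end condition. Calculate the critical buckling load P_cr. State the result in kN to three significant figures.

Inner diameter d_i = 55.4 − 2×4.3 = 46.80 mm
I = π(d_o⁴ − d_i⁴)/64 = π(55.4⁴ − 46.80⁴)/64 = 2.269×10^5 mm⁴
I = 2.269×10^5 mm⁴ = 2.269×10^-7 m⁴
Effective length L_e = K·L = 0.5 × 6.62 = 3.310 m
P_cr = π²EI / L_e² = π² × 106×10⁹ × 2.269×10^-7 / 3.310² = 2.167×10^4 N

P_cr ≈ 21.7 kN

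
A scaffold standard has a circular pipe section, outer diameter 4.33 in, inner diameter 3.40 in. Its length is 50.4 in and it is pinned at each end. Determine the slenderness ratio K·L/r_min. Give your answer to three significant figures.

d_o = 4.33 in, d_i = 3.40 in
I = π(d_o⁴ − d_i⁴)/64 = π(4.33⁴ − 3.400⁴)/64 = 10.70 in⁴
A = 5.646 in²;  r_min = √(I/A) = √(10.70/5.646) = 1.376 in
L_e = K·L = 1 × 50.4 = 50.40 in
λ = L_e / r_min = 50.400 / 1.376 = 36.6

λ ≈ 36.6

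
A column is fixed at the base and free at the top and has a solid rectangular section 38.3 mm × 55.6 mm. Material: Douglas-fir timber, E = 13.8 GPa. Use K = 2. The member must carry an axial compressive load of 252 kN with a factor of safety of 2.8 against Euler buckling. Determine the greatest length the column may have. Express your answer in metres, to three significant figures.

L_max ≈ 0.112 m

Buckling occurs about the weak axis: I_min = h·b³/12 with b = 38.3 mm (the shorter side).
I_min = 55.6×38.3³/12 = 2.603×10^5 mm⁴
I = 2.603×10^-7 m⁴
Required critical load P_cr = n·P = 2.8 × 252 = 705.6 kN = 7.056×10^5 N
From P_cr = π²EI/(K·L)²:  L = (1/K)·√(π²EI/P_cr) = (1/2)·√(π²×1.38×10^10×2.603×10^-7/7.056×10^5)
L = 0.112 m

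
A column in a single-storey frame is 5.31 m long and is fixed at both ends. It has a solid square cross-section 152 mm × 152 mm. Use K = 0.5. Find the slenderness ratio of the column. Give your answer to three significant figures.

λ ≈ 60.5

I = a⁴/12 = 152⁴/12 = 4.448×10^7 mm⁴
A = 2.310×10^4 mm²;  r_min = √(I/A) = √(4.448×10^7/2.310×10^4) = 43.88 mm
L_e = K·L = 0.5 × 5.31 m = 2.655 m = 2655.0 mm
λ = L_e / r_min = 2655.0 / 43.88 = 60.5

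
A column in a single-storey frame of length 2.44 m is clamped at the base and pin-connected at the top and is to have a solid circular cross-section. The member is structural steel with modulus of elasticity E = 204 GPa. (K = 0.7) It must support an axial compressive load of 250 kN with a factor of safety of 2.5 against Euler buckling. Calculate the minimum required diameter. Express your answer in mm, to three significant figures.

d ≈ 65.5 mm

Required P_cr = n·P = 2.5 × 250 = 625.0 kN
L_e = K·L = 0.7 × 2.44 = 1.708 m
Required I = P_cr·L_e²/(π²E) = 6.250×10^5 × 1.708² / (π² × 2.04×10^11) = 9.056×10^-7 m⁴
I_req = 9.056×10^5 mm⁴
Solid circle: I = πd⁴/64  ⇒  d = (64I/π)^(1/4) = (64×9.056×10^5/π)^(1/4) = 65.5 mm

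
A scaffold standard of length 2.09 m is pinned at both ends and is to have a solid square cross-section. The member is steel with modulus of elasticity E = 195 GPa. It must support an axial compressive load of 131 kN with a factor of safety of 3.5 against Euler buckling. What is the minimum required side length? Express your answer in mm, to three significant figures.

a ≈ 59.4 mm

Required P_cr = n·P = 3.5 × 131 = 458.5 kN
L_e = K·L = 1 × 2.09 = 2.090 m
Required I = P_cr·L_e²/(π²E) = 4.585×10^5 × 2.090² / (π² × 1.95×10^11) = 1.041×10^-6 m⁴
I_req = 1.041×10^6 mm⁴
Solid square: I = a⁴/12  ⇒  a = (12I)^(1/4) = (12×1.041×10^6)^(1/4) = 59.4 mm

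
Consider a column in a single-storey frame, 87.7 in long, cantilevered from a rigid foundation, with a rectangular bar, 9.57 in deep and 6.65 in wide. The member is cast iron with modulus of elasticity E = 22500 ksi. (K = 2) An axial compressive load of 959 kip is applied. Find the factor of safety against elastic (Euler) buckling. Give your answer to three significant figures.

Buckling occurs about the weak axis: I_min = h·b³/12 with b = 6.65 in (the shorter side).
I_min = 9.57×6.65³/12 = 234.5 in⁴
Effective length L_e = K·L = 2 × 87.7 = 175.4 in
P_cr = π²EI / L_e² = π² × 22500×10³ × 234.5 / 175.4² = 1.693×10^6 lb
Factor of safety n = P_cr / P = 1692.9 / 959 = 1.77

n ≈ 1.77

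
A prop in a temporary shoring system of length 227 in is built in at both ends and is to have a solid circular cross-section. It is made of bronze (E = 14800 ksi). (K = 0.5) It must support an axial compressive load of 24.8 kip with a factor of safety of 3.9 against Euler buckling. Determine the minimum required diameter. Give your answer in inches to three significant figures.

Required P_cr = n·P = 3.9 × 24.8 = 96.72 kip
L_e = K·L = 0.5 × 227 = 113.5 in
Required I = P_cr·L_e²/(π²E) = 9.672×10^4 × 113.5² / (π² × 1.48×10^7) = 8.530 in⁴
Solid circle: I = πd⁴/64  ⇒  d = (64I/π)^(1/4) = (64×8.530/π)^(1/4) = 3.63 in

d ≈ 3.63 in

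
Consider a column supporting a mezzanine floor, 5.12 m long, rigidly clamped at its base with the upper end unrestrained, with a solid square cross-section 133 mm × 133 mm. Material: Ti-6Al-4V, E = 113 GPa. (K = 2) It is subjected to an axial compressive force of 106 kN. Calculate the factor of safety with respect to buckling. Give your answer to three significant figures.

I = a⁴/12 = 133⁴/12 = 2.608×10^7 mm⁴
I = 2.608×10^7 mm⁴ = 2.608×10^-5 m⁴
Effective length L_e = K·L = 2 × 5.12 = 10.24 m
P_cr = π²EI / L_e² = π² × 113×10⁹ × 2.608×10^-5 / 10.24² = 2.773×10^5 N
Factor of safety n = P_cr / P = 277.33 / 106 = 2.62

n ≈ 2.62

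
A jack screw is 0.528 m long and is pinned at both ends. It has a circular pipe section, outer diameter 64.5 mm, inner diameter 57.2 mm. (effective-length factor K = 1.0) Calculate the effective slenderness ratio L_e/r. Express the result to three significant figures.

d_o = 64.5 mm, d_i = 57.2 mm
I = π(d_o⁴ − d_i⁴)/64 = π(64.5⁴ − 57.20⁴)/64 = 3.241×10^5 mm⁴
A = 697.8 mm²;  r_min = √(I/A) = √(3.241×10^5/697.8) = 21.55 mm
L_e = K·L = 1 × 0.528 m = 0.5280 m = 528.00 mm
λ = L_e / r_min = 528.00 / 21.55 = 24.5

λ ≈ 24.5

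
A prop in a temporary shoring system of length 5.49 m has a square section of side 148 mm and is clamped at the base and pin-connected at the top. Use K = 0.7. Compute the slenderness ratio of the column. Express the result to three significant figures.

λ ≈ 89.9

I = a⁴/12 = 148⁴/12 = 3.998×10^7 mm⁴
A = 2.190×10^4 mm²;  r_min = √(I/A) = √(3.998×10^7/2.190×10^4) = 42.72 mm
L_e = K·L = 0.7 × 5.49 m = 3.843 m = 3843.0 mm
λ = L_e / r_min = 3843.0 / 42.72 = 89.9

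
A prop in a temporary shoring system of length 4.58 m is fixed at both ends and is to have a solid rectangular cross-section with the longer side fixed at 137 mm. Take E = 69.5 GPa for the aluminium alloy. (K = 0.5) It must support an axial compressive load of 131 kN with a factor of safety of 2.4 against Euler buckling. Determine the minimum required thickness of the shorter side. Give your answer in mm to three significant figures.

Required P_cr = n·P = 2.4 × 131 = 314.4 kN
L_e = K·L = 0.5 × 4.58 = 2.290 m
Required I = P_cr·L_e²/(π²E) = 3.144×10^5 × 2.290² / (π² × 6.95×10^10) = 2.404×10^-6 m⁴
I_req = 2.404×10^6 mm⁴
Rectangle, weak axis: I_min = h·b³/12 with h = 137 mm fixed  ⇒  b = (12I/h)^(1/3) = 59.5 mm

b ≈ 59.5 mm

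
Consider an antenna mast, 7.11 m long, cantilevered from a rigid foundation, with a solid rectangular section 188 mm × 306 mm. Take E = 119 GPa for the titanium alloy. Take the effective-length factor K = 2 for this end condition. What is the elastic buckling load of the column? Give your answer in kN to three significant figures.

Buckling occurs about the weak axis: I_min = h·b³/12 with b = 188 mm (the shorter side).
I_min = 306×188³/12 = 1.694×10^8 mm⁴
I = 1.694×10^8 mm⁴ = 1.694×10^-4 m⁴
Effective length L_e = K·L = 2 × 7.11 = 14.22 m
P_cr = π²EI / L_e² = π² × 119×10⁹ × 1.694×10^-4 / 14.22² = 9.841×10^5 N

P_cr ≈ 984 kN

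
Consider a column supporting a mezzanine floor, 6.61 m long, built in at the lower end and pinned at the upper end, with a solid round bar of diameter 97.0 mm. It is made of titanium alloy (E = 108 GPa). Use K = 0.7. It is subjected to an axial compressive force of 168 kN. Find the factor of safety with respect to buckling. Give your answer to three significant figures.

I = πd⁴/64 = π×97.0⁴/64 = 4.346×10^6 mm⁴
I = 4.346×10^6 mm⁴ = 4.346×10^-6 m⁴
Effective length L_e = K·L = 0.7 × 6.61 = 4.627 m
P_cr = π²EI / L_e² = π² × 108×10⁹ × 4.346×10^-6 / 4.627² = 2.164×10^5 N
Factor of safety n = P_cr / P = 216.36 / 168 = 1.29

n ≈ 1.29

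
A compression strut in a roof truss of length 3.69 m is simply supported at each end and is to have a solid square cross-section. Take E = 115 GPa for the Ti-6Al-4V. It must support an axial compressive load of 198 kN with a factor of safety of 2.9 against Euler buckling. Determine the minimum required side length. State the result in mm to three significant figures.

Required P_cr = n·P = 2.9 × 198 = 574.2 kN
L_e = K·L = 1 × 3.69 = 3.690 m
Required I = P_cr·L_e²/(π²E) = 5.742×10^5 × 3.690² / (π² × 1.15×10^11) = 6.888×10^-6 m⁴
I_req = 6.888×10^6 mm⁴
Solid square: I = a⁴/12  ⇒  a = (12I)^(1/4) = (12×6.888×10^6)^(1/4) = 95.4 mm

a ≈ 95.4 mm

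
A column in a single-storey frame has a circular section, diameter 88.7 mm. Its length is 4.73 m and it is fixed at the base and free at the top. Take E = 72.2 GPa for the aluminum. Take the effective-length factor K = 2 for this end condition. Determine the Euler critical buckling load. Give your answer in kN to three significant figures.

I = πd⁴/64 = π×88.7⁴/64 = 3.039×10^6 mm⁴
I = 3.039×10^6 mm⁴ = 3.039×10^-6 m⁴
Effective length L_e = K·L = 2 × 4.73 = 9.460 m
P_cr = π²EI / L_e² = π² × 72.2×10⁹ × 3.039×10^-6 / 9.460² = 2.419×10^4 N

P_cr ≈ 24.2 kN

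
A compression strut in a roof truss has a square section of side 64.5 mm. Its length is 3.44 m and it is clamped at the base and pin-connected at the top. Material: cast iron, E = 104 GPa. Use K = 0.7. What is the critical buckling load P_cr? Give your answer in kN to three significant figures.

P_cr ≈ 255 kN

I = a⁴/12 = 64.5⁴/12 = 1.442×10^6 mm⁴
I = 1.442×10^6 mm⁴ = 1.442×10^-6 m⁴
Effective length L_e = K·L = 0.7 × 3.44 = 2.408 m
P_cr = π²EI / L_e² = π² × 104×10⁹ × 1.442×10^-6 / 2.408² = 2.553×10^5 N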